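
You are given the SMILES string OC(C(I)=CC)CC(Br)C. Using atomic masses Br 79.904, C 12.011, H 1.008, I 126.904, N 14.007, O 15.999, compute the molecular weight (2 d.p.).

First, the molecular formula is C7H12BrIO (counting implicit H from valence).
  Br: 1 × 79.904 = 79.904
  C: 7 × 12.011 = 84.077
  H: 12 × 1.008 = 12.096
  I: 1 × 126.904 = 126.904
  O: 1 × 15.999 = 15.999
Sum: 1×79.904 + 7×12.011 + 12×1.008 + 1×126.904 + 1×15.999 = 318.980 → 318.98 g/mol.

318.98 g/mol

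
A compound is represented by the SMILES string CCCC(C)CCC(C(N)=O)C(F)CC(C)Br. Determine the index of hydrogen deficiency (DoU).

1

Molecular formula: C13H25BrFNO.
DoU = (2C + 2 + N − H − X) / 2, where X is the halogen count and O/S are ignored.
    = (2·13 + 2 + 1 − 25 − 2) / 2 = 2 / 2 = 1.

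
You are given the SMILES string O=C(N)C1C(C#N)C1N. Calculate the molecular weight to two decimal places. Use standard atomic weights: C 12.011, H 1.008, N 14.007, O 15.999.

First, the molecular formula is C5H7N3O (counting implicit H from valence).
  C: 5 × 12.011 = 60.055
  H: 7 × 1.008 = 7.056
  N: 3 × 14.007 = 42.021
  O: 1 × 15.999 = 15.999
Sum: 5×12.011 + 7×1.008 + 3×14.007 + 1×15.999 = 125.131 → 125.13 g/mol.

125.13 g/mol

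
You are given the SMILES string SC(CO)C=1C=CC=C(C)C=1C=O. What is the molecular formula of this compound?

C10H12O2S

Walk through each heavy atom and fill implicit hydrogens from standard valence (C 4, N 3, O 2, S 2, halogen 1):
  atom 1: S, bond orders sum to 1 (valence 2) → 1 H
  atom 2: C, bond orders sum to 3 (valence 4) → 1 H
  atom 3: C, bond orders sum to 2 (valence 4) → 2 H
  atom 4: O, bond orders sum to 1 (valence 2) → 1 H
  atom 5: C, bond orders sum to 4 (valence 4) → 0 H
  atom 6: C, bond orders sum to 3 (valence 4) → 1 H
  atom 7: C, bond orders sum to 3 (valence 4) → 1 H
  atom 8: C, bond orders sum to 3 (valence 4) → 1 H
  atom 9: C, bond orders sum to 4 (valence 4) → 0 H
  atom 10: C, bond orders sum to 1 (valence 4) → 3 H
  atom 11: C, bond orders sum to 4 (valence 4) → 0 H
  atom 12: C, bond orders sum to 3 (valence 4) → 1 H
  atom 13: O, bond orders sum to 2 (valence 2) → 0 H
Totals → C:10, H:12, O:2, S:1.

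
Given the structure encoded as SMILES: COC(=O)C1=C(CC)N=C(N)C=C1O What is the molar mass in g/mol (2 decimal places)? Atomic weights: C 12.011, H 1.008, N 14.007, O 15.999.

196.21 g/mol

First, the molecular formula is C9H12N2O3 (counting implicit H from valence).
  C: 9 × 12.011 = 108.099
  H: 12 × 1.008 = 12.096
  N: 2 × 14.007 = 28.014
  O: 3 × 15.999 = 47.997
Sum: 9×12.011 + 12×1.008 + 2×14.007 + 3×15.999 = 196.206 → 196.21 g/mol.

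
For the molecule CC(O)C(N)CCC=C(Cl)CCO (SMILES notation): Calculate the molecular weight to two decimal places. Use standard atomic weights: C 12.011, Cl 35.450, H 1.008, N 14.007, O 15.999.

207.70 g/mol

First, the molecular formula is C9H18ClNO2 (counting implicit H from valence).
  C: 9 × 12.011 = 108.099
  Cl: 1 × 35.450 = 35.450
  H: 18 × 1.008 = 18.144
  N: 1 × 14.007 = 14.007
  O: 2 × 15.999 = 31.998
Sum: 9×12.011 + 1×35.450 + 18×1.008 + 1×14.007 + 2×15.999 = 207.698 → 207.70 g/mol.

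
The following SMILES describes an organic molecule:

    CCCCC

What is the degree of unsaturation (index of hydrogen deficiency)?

0

Degree of unsaturation = (number of rings) + (number of π bonds).
Ring closures in the SMILES: 0.
π bonds: none → 0 DoU from unsaturation.
Total DoU = 0 + 0 = 0.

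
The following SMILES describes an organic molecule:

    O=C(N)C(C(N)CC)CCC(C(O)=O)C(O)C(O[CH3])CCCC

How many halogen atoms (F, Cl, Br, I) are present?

0

Scan the SMILES for the halogen motif — none present.
Groups that are present: 1 amide, 1 carboxylic acid, 1 ether, 1 hydroxyl, 1 primary amine.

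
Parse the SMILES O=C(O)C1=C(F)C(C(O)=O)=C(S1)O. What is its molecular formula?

C6H3FO5S

Walk through each heavy atom and fill implicit hydrogens from standard valence (C 4, N 3, O 2, S 2, halogen 1):
  atom 1: O, bond orders sum to 2 (valence 2) → 0 H
  atom 2: C, bond orders sum to 4 (valence 4) → 0 H
  atom 3: O, bond orders sum to 1 (valence 2) → 1 H
  atom 4: C, bond orders sum to 4 (valence 4) → 0 H
  atom 5: C, bond orders sum to 4 (valence 4) → 0 H
  atom 6: F (halogen, monovalent) → 0 H
  atom 7: C, bond orders sum to 4 (valence 4) → 0 H
  atom 8: C, bond orders sum to 4 (valence 4) → 0 H
  atom 9: O, bond orders sum to 1 (valence 2) → 1 H
  atom 10: O, bond orders sum to 2 (valence 2) → 0 H
  atom 11: C, bond orders sum to 4 (valence 4) → 0 H
  atom 12: S, bond orders sum to 2 (valence 2) → 0 H
  atom 13: O, bond orders sum to 1 (valence 2) → 1 H
Totals → C:6, H:3, F:1, O:5, S:1.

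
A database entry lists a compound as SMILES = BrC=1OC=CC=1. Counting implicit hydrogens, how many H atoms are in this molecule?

3

Walk through each heavy atom and fill implicit hydrogens from standard valence (C 4, N 3, O 2, S 2, halogen 1):
  atom 1: Br (halogen, monovalent) → 0 H
  atom 2: C, bond orders sum to 4 (valence 4) → 0 H
  atom 3: O, bond orders sum to 2 (valence 2) → 0 H
  atom 4: C, bond orders sum to 3 (valence 4) → 1 H
  atom 5: C, bond orders sum to 3 (valence 4) → 1 H
  atom 6: C, bond orders sum to 3 (valence 4) → 1 H
Total hydrogens: 3.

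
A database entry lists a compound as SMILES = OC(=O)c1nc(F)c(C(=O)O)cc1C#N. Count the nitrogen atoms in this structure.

Scan the SMILES for N atoms (remember two-letter symbols like Cl and Br are single atoms).
Nitrogen count: 2.

2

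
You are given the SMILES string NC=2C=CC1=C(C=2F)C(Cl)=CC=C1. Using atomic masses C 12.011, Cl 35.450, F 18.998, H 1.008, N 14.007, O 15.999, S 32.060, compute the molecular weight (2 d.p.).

195.62 g/mol

First, the molecular formula is C10H7ClFN (counting implicit H from valence).
  C: 10 × 12.011 = 120.110
  Cl: 1 × 35.450 = 35.450
  F: 1 × 18.998 = 18.998
  H: 7 × 1.008 = 7.056
  N: 1 × 14.007 = 14.007
Sum: 10×12.011 + 1×35.450 + 1×18.998 + 7×1.008 + 1×14.007 = 195.621 → 195.62 g/mol.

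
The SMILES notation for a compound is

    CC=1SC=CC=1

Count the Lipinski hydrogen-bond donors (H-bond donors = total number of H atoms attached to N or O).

0

Donors: find every N or O and count the H atoms it carries.
  (no N or O atoms present)
Lipinski HBD = 0.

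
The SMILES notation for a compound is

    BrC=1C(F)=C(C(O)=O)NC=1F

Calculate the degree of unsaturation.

Degree of unsaturation = (number of rings) + (number of π bonds).
Ring closures in the SMILES: 1.
π bonds: 3 double bonds (each 1 DoU) → 3 DoU from unsaturation.
Total DoU = 1 + 3 = 4.

4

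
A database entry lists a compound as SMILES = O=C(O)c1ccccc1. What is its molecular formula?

Walk through each heavy atom and fill implicit hydrogens from standard valence (C 4, N 3, O 2, S 2, halogen 1); for lowercase aromatic atoms, an aromatic c carries 1 H when it has two neighbours and 0 H with three, and aromatic n carries 0 H:
  atom 1: O, bond orders sum to 2 (valence 2) → 0 H
  atom 2: C, bond orders sum to 4 (valence 4) → 0 H
  atom 3: O, bond orders sum to 1 (valence 2) → 1 H
  atom 4: aromatic c, 3 neighbours → 0 H
  atom 5: aromatic c, 2 neighbours → 1 H
  atom 6: aromatic c, 2 neighbours → 1 H
  atom 7: aromatic c, 2 neighbours → 1 H
  atom 8: aromatic c, 2 neighbours → 1 H
  atom 9: aromatic c, 2 neighbours → 1 H
Totals → C:7, H:6, O:2.
In Hill order: C7H6O2.

C7H6O2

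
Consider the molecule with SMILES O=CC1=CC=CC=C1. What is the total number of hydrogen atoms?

6

Walk through each heavy atom and fill implicit hydrogens from standard valence (C 4, N 3, O 2, S 2, halogen 1):
  atom 1: O, bond orders sum to 2 (valence 2) → 0 H
  atom 2: C, bond orders sum to 3 (valence 4) → 1 H
  atom 3: C, bond orders sum to 4 (valence 4) → 0 H
  atom 4: C, bond orders sum to 3 (valence 4) → 1 H
  atom 5: C, bond orders sum to 3 (valence 4) → 1 H
  atom 6: C, bond orders sum to 3 (valence 4) → 1 H
  atom 7: C, bond orders sum to 3 (valence 4) → 1 H
  atom 8: C, bond orders sum to 3 (valence 4) → 1 H
Total hydrogens: 6.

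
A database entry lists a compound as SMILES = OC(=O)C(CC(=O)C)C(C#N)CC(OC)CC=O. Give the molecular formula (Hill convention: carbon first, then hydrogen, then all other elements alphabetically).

C12H17NO5

Walk through each heavy atom and fill implicit hydrogens from standard valence (C 4, N 3, O 2, S 2, halogen 1):
  atom 1: O, bond orders sum to 1 (valence 2) → 1 H
  atom 2: C, bond orders sum to 4 (valence 4) → 0 H
  atom 3: O, bond orders sum to 2 (valence 2) → 0 H
  atom 4: C, bond orders sum to 3 (valence 4) → 1 H
  atom 5: C, bond orders sum to 2 (valence 4) → 2 H
  atom 6: C, bond orders sum to 4 (valence 4) → 0 H
  atom 7: O, bond orders sum to 2 (valence 2) → 0 H
  atom 8: C, bond orders sum to 1 (valence 4) → 3 H
  atom 9: C, bond orders sum to 3 (valence 4) → 1 H
  atom 10: C, bond orders sum to 4 (valence 4) → 0 H
  atom 11: N, bond orders sum to 3 (valence 3) → 0 H
  atom 12: C, bond orders sum to 2 (valence 4) → 2 H
  atom 13: C, bond orders sum to 3 (valence 4) → 1 H
  atom 14: O, bond orders sum to 2 (valence 2) → 0 H
  atom 15: C, bond orders sum to 1 (valence 4) → 3 H
  atom 16: C, bond orders sum to 2 (valence 4) → 2 H
  atom 17: C, bond orders sum to 3 (valence 4) → 1 H
  atom 18: O, bond orders sum to 2 (valence 2) → 0 H
Totals → C:12, H:17, N:1, O:5.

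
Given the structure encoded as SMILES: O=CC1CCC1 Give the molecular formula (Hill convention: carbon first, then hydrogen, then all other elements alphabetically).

C5H8O

Walk through each heavy atom and fill implicit hydrogens from standard valence (C 4, N 3, O 2, S 2, halogen 1):
  atom 1: O, bond orders sum to 2 (valence 2) → 0 H
  atom 2: C, bond orders sum to 3 (valence 4) → 1 H
  atom 3: C, bond orders sum to 3 (valence 4) → 1 H
  atom 4: C, bond orders sum to 2 (valence 4) → 2 H
  atom 5: C, bond orders sum to 2 (valence 4) → 2 H
  atom 6: C, bond orders sum to 2 (valence 4) → 2 H
Totals → C:5, H:8, O:1.
In Hill order: C5H8O.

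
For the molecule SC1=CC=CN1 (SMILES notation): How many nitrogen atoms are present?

Scan the SMILES for N atoms (remember two-letter symbols like Cl and Br are single atoms).
Nitrogen count: 1.

1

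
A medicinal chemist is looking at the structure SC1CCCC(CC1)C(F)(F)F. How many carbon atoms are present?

8

Count every carbon token in the SMILES (each C, including those in ring-closure positions and inside branches).
Carbon count: 8.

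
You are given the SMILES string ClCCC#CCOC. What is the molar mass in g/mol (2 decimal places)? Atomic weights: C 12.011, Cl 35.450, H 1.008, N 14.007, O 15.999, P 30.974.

First, the molecular formula is C6H9ClO (counting implicit H from valence).
  C: 6 × 12.011 = 72.066
  Cl: 1 × 35.450 = 35.450
  H: 9 × 1.008 = 9.072
  O: 1 × 15.999 = 15.999
Sum: 6×12.011 + 1×35.450 + 9×1.008 + 1×15.999 = 132.587 → 132.59 g/mol.

132.59 g/mol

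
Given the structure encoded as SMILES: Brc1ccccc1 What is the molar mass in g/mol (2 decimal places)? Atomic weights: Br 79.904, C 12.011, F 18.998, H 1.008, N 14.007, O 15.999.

157.01 g/mol

First, the molecular formula is C6H5Br (counting implicit H from valence).
  Br: 1 × 79.904 = 79.904
  C: 6 × 12.011 = 72.066
  H: 5 × 1.008 = 5.040
Sum: 1×79.904 + 6×12.011 + 5×1.008 = 157.010 → 157.01 g/mol.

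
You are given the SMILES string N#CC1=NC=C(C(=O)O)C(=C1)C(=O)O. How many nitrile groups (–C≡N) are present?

The nitrile motif appears at heavy-atom position 2 in the SMILES.
Other groups present: 2 carboxylic acid.
Nitrile count: 1.

1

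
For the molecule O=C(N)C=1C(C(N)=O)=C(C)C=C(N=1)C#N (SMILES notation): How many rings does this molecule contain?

1

In SMILES, each pair of matching ring-closure digits denotes one ring-closing bond; the number of such bonds equals the number of independent rings.
Ring-closure bonds here: 1.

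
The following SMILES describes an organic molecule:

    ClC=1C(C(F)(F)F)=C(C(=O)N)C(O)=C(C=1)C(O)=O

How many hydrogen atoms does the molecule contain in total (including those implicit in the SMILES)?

5

Walk through each heavy atom and fill implicit hydrogens from standard valence (C 4, N 3, O 2, S 2, halogen 1):
  atom 1: Cl (halogen, monovalent) → 0 H
  atom 2: C, bond orders sum to 4 (valence 4) → 0 H
  atom 3: C, bond orders sum to 4 (valence 4) → 0 H
  atom 4: C, bond orders sum to 4 (valence 4) → 0 H
  atom 5: F (halogen, monovalent) → 0 H
  atom 6: F (halogen, monovalent) → 0 H
  atom 7: F (halogen, monovalent) → 0 H
  atom 8: C, bond orders sum to 4 (valence 4) → 0 H
  atom 9: C, bond orders sum to 4 (valence 4) → 0 H
  atom 10: O, bond orders sum to 2 (valence 2) → 0 H
  atom 11: N, bond orders sum to 1 (valence 3) → 2 H
  atom 12: C, bond orders sum to 4 (valence 4) → 0 H
  atom 13: O, bond orders sum to 1 (valence 2) → 1 H
  atom 14: C, bond orders sum to 4 (valence 4) → 0 H
  atom 15: C, bond orders sum to 3 (valence 4) → 1 H
  atom 16: C, bond orders sum to 4 (valence 4) → 0 H
  atom 17: O, bond orders sum to 1 (valence 2) → 1 H
  atom 18: O, bond orders sum to 2 (valence 2) → 0 H
Total hydrogens: 5.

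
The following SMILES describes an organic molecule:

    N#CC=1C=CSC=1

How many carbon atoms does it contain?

Count every carbon token in the SMILES (each C, including those in ring-closure positions and inside branches).
Carbon count: 5.

5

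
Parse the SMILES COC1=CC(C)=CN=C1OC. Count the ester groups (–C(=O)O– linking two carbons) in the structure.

Scan the SMILES for the ester motif — none present.
Groups that are present: 2 ether.

0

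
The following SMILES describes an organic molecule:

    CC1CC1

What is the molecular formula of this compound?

C4H8

Walk through each heavy atom and fill implicit hydrogens from standard valence (C 4, N 3, O 2, S 2, halogen 1):
  atom 1: C, bond orders sum to 1 (valence 4) → 3 H
  atom 2: C, bond orders sum to 3 (valence 4) → 1 H
  atom 3: C, bond orders sum to 2 (valence 4) → 2 H
  atom 4: C, bond orders sum to 2 (valence 4) → 2 H
Totals → C:4, H:8.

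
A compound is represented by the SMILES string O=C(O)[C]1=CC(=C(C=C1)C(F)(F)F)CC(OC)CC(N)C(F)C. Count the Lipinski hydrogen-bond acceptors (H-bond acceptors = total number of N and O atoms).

N atoms: 1; O atoms: 3.
Lipinski HBA = 1 + 3 = 4.

4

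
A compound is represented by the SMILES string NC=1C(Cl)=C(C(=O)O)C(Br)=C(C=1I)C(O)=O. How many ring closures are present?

1

In SMILES, each pair of matching ring-closure digits denotes one ring-closing bond; the number of such bonds equals the number of independent rings.
Ring-closure bonds here: 1.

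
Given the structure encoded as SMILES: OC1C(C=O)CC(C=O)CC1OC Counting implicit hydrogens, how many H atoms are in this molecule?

14

Walk through each heavy atom and fill implicit hydrogens from standard valence (C 4, N 3, O 2, S 2, halogen 1):
  atom 1: O, bond orders sum to 1 (valence 2) → 1 H
  atom 2: C, bond orders sum to 3 (valence 4) → 1 H
  atom 3: C, bond orders sum to 3 (valence 4) → 1 H
  atom 4: C, bond orders sum to 3 (valence 4) → 1 H
  atom 5: O, bond orders sum to 2 (valence 2) → 0 H
  atom 6: C, bond orders sum to 2 (valence 4) → 2 H
  atom 7: C, bond orders sum to 3 (valence 4) → 1 H
  atom 8: C, bond orders sum to 3 (valence 4) → 1 H
  atom 9: O, bond orders sum to 2 (valence 2) → 0 H
  atom 10: C, bond orders sum to 2 (valence 4) → 2 H
  atom 11: C, bond orders sum to 3 (valence 4) → 1 H
  atom 12: O, bond orders sum to 2 (valence 2) → 0 H
  atom 13: C, bond orders sum to 1 (valence 4) → 3 H
Total hydrogens: 14.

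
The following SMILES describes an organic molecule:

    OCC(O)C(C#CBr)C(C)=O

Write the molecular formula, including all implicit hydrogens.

C7H9BrO3

Walk through each heavy atom and fill implicit hydrogens from standard valence (C 4, N 3, O 2, S 2, halogen 1):
  atom 1: O, bond orders sum to 1 (valence 2) → 1 H
  atom 2: C, bond orders sum to 2 (valence 4) → 2 H
  atom 3: C, bond orders sum to 3 (valence 4) → 1 H
  atom 4: O, bond orders sum to 1 (valence 2) → 1 H
  atom 5: C, bond orders sum to 3 (valence 4) → 1 H
  atom 6: C, bond orders sum to 4 (valence 4) → 0 H
  atom 7: C, bond orders sum to 4 (valence 4) → 0 H
  atom 8: Br (halogen, monovalent) → 0 H
  atom 9: C, bond orders sum to 4 (valence 4) → 0 H
  atom 10: C, bond orders sum to 1 (valence 4) → 3 H
  atom 11: O, bond orders sum to 2 (valence 2) → 0 H
Totals → C:7, H:9, Br:1, O:3.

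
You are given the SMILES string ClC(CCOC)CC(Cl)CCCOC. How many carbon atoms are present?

10

Count every carbon token in the SMILES (each C, including those in ring-closure positions and inside branches).
Carbon count: 10.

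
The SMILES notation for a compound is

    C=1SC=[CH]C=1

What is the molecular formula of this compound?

Walk through each heavy atom and fill implicit hydrogens from standard valence (C 4, N 3, O 2, S 2, halogen 1):
  atom 1: C, bond orders sum to 3 (valence 4) → 1 H
  atom 2: S, bond orders sum to 2 (valence 2) → 0 H
  atom 3: C, bond orders sum to 3 (valence 4) → 1 H
  atom 4: C with explicit H count 1
  atom 5: C, bond orders sum to 3 (valence 4) → 1 H
Totals → C:4, H:4, S:1.
In Hill order: C4H4S.

C4H4S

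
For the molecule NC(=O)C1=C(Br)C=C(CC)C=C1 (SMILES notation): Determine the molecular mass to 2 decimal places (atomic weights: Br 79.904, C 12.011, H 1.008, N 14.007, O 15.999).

First, the molecular formula is C9H10BrNO (counting implicit H from valence).
  Br: 1 × 79.904 = 79.904
  C: 9 × 12.011 = 108.099
  H: 10 × 1.008 = 10.080
  N: 1 × 14.007 = 14.007
  O: 1 × 15.999 = 15.999
Sum: 1×79.904 + 9×12.011 + 10×1.008 + 1×14.007 + 1×15.999 = 228.089 → 228.09 g/mol.

228.09 g/mol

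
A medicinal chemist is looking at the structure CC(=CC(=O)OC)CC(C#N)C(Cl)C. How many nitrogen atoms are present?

Scan the SMILES for N atoms (remember two-letter symbols like Cl and Br are single atoms).
Nitrogen count: 1.

1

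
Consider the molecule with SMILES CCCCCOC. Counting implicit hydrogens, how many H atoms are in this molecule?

14

Walk through each heavy atom and fill implicit hydrogens from standard valence (C 4, N 3, O 2, S 2, halogen 1):
  atom 1: C, bond orders sum to 1 (valence 4) → 3 H
  atom 2: C, bond orders sum to 2 (valence 4) → 2 H
  atom 3: C, bond orders sum to 2 (valence 4) → 2 H
  atom 4: C, bond orders sum to 2 (valence 4) → 2 H
  atom 5: C, bond orders sum to 2 (valence 4) → 2 H
  atom 6: O, bond orders sum to 2 (valence 2) → 0 H
  atom 7: C, bond orders sum to 1 (valence 4) → 3 H
Total hydrogens: 14.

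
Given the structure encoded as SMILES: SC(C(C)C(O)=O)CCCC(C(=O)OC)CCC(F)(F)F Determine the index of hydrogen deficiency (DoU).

Degree of unsaturation = (number of rings) + (number of π bonds).
Ring closures in the SMILES: 0.
π bonds: 2 double bonds (each 1 DoU) → 2 DoU from unsaturation.
Total DoU = 0 + 2 = 2.

2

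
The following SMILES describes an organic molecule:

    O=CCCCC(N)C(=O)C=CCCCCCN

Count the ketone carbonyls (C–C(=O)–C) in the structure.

1

The ketone motif appears at heavy-atom position 8 in the SMILES.
Other groups present: 1 aldehyde, 1 alkene, 2 primary amine.
Ketone count: 1.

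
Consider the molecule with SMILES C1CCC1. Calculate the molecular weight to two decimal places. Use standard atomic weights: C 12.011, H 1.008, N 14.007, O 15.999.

56.11 g/mol

First, the molecular formula is C4H8 (counting implicit H from valence).
  C: 4 × 12.011 = 48.044
  H: 8 × 1.008 = 8.064
Sum: 4×12.011 + 8×1.008 = 56.108 → 56.11 g/mol.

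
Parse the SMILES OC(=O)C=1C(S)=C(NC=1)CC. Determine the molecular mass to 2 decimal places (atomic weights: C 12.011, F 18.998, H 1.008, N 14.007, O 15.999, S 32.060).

First, the molecular formula is C7H9NO2S (counting implicit H from valence).
  C: 7 × 12.011 = 84.077
  H: 9 × 1.008 = 9.072
  N: 1 × 14.007 = 14.007
  O: 2 × 15.999 = 31.998
  S: 1 × 32.060 = 32.060
Sum: 7×12.011 + 9×1.008 + 1×14.007 + 2×15.999 + 1×32.060 = 171.214 → 171.21 g/mol.

171.21 g/mol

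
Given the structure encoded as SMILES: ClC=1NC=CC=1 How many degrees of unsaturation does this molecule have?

Degree of unsaturation = (number of rings) + (number of π bonds).
Ring closures in the SMILES: 1.
π bonds: 2 double bonds (each 1 DoU) → 2 DoU from unsaturation.
Total DoU = 1 + 2 = 3.

3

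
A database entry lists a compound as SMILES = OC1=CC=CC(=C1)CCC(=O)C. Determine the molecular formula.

Walk through each heavy atom and fill implicit hydrogens from standard valence (C 4, N 3, O 2, S 2, halogen 1):
  atom 1: O, bond orders sum to 1 (valence 2) → 1 H
  atom 2: C, bond orders sum to 4 (valence 4) → 0 H
  atom 3: C, bond orders sum to 3 (valence 4) → 1 H
  atom 4: C, bond orders sum to 3 (valence 4) → 1 H
  atom 5: C, bond orders sum to 3 (valence 4) → 1 H
  atom 6: C, bond orders sum to 4 (valence 4) → 0 H
  atom 7: C, bond orders sum to 3 (valence 4) → 1 H
  atom 8: C, bond orders sum to 2 (valence 4) → 2 H
  atom 9: C, bond orders sum to 2 (valence 4) → 2 H
  atom 10: C, bond orders sum to 4 (valence 4) → 0 H
  atom 11: O, bond orders sum to 2 (valence 2) → 0 H
  atom 12: C, bond orders sum to 1 (valence 4) → 3 H
Totals → C:10, H:12, O:2.
In Hill order: C10H12O2.

C10H12O2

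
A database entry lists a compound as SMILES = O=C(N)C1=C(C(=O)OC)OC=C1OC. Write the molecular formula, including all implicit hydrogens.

C8H9NO5

Walk through each heavy atom and fill implicit hydrogens from standard valence (C 4, N 3, O 2, S 2, halogen 1):
  atom 1: O, bond orders sum to 2 (valence 2) → 0 H
  atom 2: C, bond orders sum to 4 (valence 4) → 0 H
  atom 3: N, bond orders sum to 1 (valence 3) → 2 H
  atom 4: C, bond orders sum to 4 (valence 4) → 0 H
  atom 5: C, bond orders sum to 4 (valence 4) → 0 H
  atom 6: C, bond orders sum to 4 (valence 4) → 0 H
  atom 7: O, bond orders sum to 2 (valence 2) → 0 H
  atom 8: O, bond orders sum to 2 (valence 2) → 0 H
  atom 9: C, bond orders sum to 1 (valence 4) → 3 H
  atom 10: O, bond orders sum to 2 (valence 2) → 0 H
  atom 11: C, bond orders sum to 3 (valence 4) → 1 H
  atom 12: C, bond orders sum to 4 (valence 4) → 0 H
  atom 13: O, bond orders sum to 2 (valence 2) → 0 H
  atom 14: C, bond orders sum to 1 (valence 4) → 3 H
Totals → C:8, H:9, N:1, O:5.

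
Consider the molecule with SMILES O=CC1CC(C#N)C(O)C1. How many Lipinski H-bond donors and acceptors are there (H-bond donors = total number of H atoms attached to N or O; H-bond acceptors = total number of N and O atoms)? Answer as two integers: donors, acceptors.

1, 3

Donors: find every N or O and count the H atoms it carries.
  atom 1 (O): bond orders sum to 2 → 0 H
  atom 7 (N): bond orders sum to 3 → 0 H
  atom 9 (O): bond orders sum to 1 → 1 H
Lipinski HBD = 1.
Acceptors: N atoms = 1, O atoms = 2 → HBA = 3.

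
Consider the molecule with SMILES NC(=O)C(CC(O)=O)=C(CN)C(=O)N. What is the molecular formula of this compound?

C7H11N3O4

Walk through each heavy atom and fill implicit hydrogens from standard valence (C 4, N 3, O 2, S 2, halogen 1):
  atom 1: N, bond orders sum to 1 (valence 3) → 2 H
  atom 2: C, bond orders sum to 4 (valence 4) → 0 H
  atom 3: O, bond orders sum to 2 (valence 2) → 0 H
  atom 4: C, bond orders sum to 4 (valence 4) → 0 H
  atom 5: C, bond orders sum to 2 (valence 4) → 2 H
  atom 6: C, bond orders sum to 4 (valence 4) → 0 H
  atom 7: O, bond orders sum to 1 (valence 2) → 1 H
  atom 8: O, bond orders sum to 2 (valence 2) → 0 H
  atom 9: C, bond orders sum to 4 (valence 4) → 0 H
  atom 10: C, bond orders sum to 2 (valence 4) → 2 H
  atom 11: N, bond orders sum to 1 (valence 3) → 2 H
  atom 12: C, bond orders sum to 4 (valence 4) → 0 H
  atom 13: O, bond orders sum to 2 (valence 2) → 0 H
  atom 14: N, bond orders sum to 1 (valence 3) → 2 H
Totals → C:7, H:11, N:3, O:4.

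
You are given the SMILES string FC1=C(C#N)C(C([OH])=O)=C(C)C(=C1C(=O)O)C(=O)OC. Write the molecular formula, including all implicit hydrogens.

Walk through each heavy atom and fill implicit hydrogens from standard valence (C 4, N 3, O 2, S 2, halogen 1):
  atom 1: F (halogen, monovalent) → 0 H
  atom 2: C, bond orders sum to 4 (valence 4) → 0 H
  atom 3: C, bond orders sum to 4 (valence 4) → 0 H
  atom 4: C, bond orders sum to 4 (valence 4) → 0 H
  atom 5: N, bond orders sum to 3 (valence 3) → 0 H
  atom 6: C, bond orders sum to 4 (valence 4) → 0 H
  atom 7: C, bond orders sum to 4 (valence 4) → 0 H
  atom 8: O with explicit H count 1
  atom 9: O, bond orders sum to 2 (valence 2) → 0 H
  atom 10: C, bond orders sum to 4 (valence 4) → 0 H
  atom 11: C, bond orders sum to 1 (valence 4) → 3 H
  atom 12: C, bond orders sum to 4 (valence 4) → 0 H
  atom 13: C, bond orders sum to 4 (valence 4) → 0 H
  atom 14: C, bond orders sum to 4 (valence 4) → 0 H
  atom 15: O, bond orders sum to 2 (valence 2) → 0 H
  atom 16: O, bond orders sum to 1 (valence 2) → 1 H
  atom 17: C, bond orders sum to 4 (valence 4) → 0 H
  atom 18: O, bond orders sum to 2 (valence 2) → 0 H
  atom 19: O, bond orders sum to 2 (valence 2) → 0 H
  atom 20: C, bond orders sum to 1 (valence 4) → 3 H
Totals → C:12, H:8, F:1, N:1, O:6.

C12H8FNO6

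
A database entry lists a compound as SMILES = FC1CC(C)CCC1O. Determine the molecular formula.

Walk through each heavy atom and fill implicit hydrogens from standard valence (C 4, N 3, O 2, S 2, halogen 1):
  atom 1: F (halogen, monovalent) → 0 H
  atom 2: C, bond orders sum to 3 (valence 4) → 1 H
  atom 3: C, bond orders sum to 2 (valence 4) → 2 H
  atom 4: C, bond orders sum to 3 (valence 4) → 1 H
  atom 5: C, bond orders sum to 1 (valence 4) → 3 H
  atom 6: C, bond orders sum to 2 (valence 4) → 2 H
  atom 7: C, bond orders sum to 2 (valence 4) → 2 H
  atom 8: C, bond orders sum to 3 (valence 4) → 1 H
  atom 9: O, bond orders sum to 1 (valence 2) → 1 H
Totals → C:7, H:13, F:1, O:1.

C7H13FO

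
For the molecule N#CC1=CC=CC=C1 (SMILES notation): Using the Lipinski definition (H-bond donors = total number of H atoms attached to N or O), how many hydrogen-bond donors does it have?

Donors: find every N or O and count the H atoms it carries.
  atom 1 (N): bond orders sum to 3 → 0 H
Lipinski HBD = 0.

0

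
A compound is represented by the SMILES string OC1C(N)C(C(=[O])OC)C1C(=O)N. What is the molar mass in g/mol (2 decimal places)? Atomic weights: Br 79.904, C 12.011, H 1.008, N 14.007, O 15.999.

First, the molecular formula is C7H12N2O4 (counting implicit H from valence).
  C: 7 × 12.011 = 84.077
  H: 12 × 1.008 = 12.096
  N: 2 × 14.007 = 28.014
  O: 4 × 15.999 = 63.996
Sum: 7×12.011 + 12×1.008 + 2×14.007 + 4×15.999 = 188.183 → 188.18 g/mol.

188.18 g/mol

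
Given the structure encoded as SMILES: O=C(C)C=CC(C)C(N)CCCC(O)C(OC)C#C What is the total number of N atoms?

Scan the SMILES for N atoms (remember two-letter symbols like Cl and Br are single atoms).
Nitrogen count: 1.

1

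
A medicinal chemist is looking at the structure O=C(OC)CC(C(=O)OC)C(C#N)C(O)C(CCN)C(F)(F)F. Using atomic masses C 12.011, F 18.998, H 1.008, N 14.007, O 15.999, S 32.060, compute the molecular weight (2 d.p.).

First, the molecular formula is C13H19F3N2O5 (counting implicit H from valence).
  C: 13 × 12.011 = 156.143
  F: 3 × 18.998 = 56.994
  H: 19 × 1.008 = 19.152
  N: 2 × 14.007 = 28.014
  O: 5 × 15.999 = 79.995
Sum: 13×12.011 + 3×18.998 + 19×1.008 + 2×14.007 + 5×15.999 = 340.298 → 340.30 g/mol.

340.30 g/mol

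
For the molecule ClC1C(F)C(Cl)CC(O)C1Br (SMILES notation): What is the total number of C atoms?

6

Count every carbon token in the SMILES (each C, including those in ring-closure positions and inside branches).
Carbon count: 6.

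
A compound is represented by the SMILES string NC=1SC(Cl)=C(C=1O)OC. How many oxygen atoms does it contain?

2

Scan the SMILES for O atoms (remember two-letter symbols like Cl and Br are single atoms).
Oxygen count: 2.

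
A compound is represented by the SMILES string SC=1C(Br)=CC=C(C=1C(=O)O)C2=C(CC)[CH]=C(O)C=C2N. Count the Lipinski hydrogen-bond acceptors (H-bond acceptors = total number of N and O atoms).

4

N atoms: 1; O atoms: 3.
Lipinski HBA = 1 + 3 = 4.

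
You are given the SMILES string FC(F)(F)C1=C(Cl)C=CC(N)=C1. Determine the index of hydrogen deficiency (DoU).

Degree of unsaturation = (number of rings) + (number of π bonds).
Ring closures in the SMILES: 1.
π bonds: 3 double bonds (each 1 DoU) → 3 DoU from unsaturation.
Total DoU = 1 + 3 = 4.

4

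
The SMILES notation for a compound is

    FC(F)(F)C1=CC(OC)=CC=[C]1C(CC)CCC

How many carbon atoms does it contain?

Count every carbon token in the SMILES (each C, including those in ring-closure positions and inside branches).
Carbon count: 14.

14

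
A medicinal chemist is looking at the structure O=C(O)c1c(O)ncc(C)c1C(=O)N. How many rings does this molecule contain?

In SMILES, each pair of matching ring-closure digits denotes one ring-closing bond; the number of such bonds equals the number of independent rings.
Ring-closure bonds here: 1.

1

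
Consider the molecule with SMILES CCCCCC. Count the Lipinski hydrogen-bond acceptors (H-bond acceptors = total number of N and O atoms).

0

N atoms: 0; O atoms: 0.
Lipinski HBA = 0 + 0 = 0.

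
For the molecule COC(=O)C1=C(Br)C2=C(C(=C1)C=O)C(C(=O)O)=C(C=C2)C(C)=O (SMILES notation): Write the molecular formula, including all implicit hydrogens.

C16H11BrO6

Walk through each heavy atom and fill implicit hydrogens from standard valence (C 4, N 3, O 2, S 2, halogen 1):
  atom 1: C, bond orders sum to 1 (valence 4) → 3 H
  atom 2: O, bond orders sum to 2 (valence 2) → 0 H
  atom 3: C, bond orders sum to 4 (valence 4) → 0 H
  atom 4: O, bond orders sum to 2 (valence 2) → 0 H
  atom 5: C, bond orders sum to 4 (valence 4) → 0 H
  atom 6: C, bond orders sum to 4 (valence 4) → 0 H
  atom 7: Br (halogen, monovalent) → 0 H
  atom 8: C, bond orders sum to 4 (valence 4) → 0 H
  atom 9: C, bond orders sum to 4 (valence 4) → 0 H
  atom 10: C, bond orders sum to 4 (valence 4) → 0 H
  atom 11: C, bond orders sum to 3 (valence 4) → 1 H
  atom 12: C, bond orders sum to 3 (valence 4) → 1 H
  atom 13: O, bond orders sum to 2 (valence 2) → 0 H
  atom 14: C, bond orders sum to 4 (valence 4) → 0 H
  atom 15: C, bond orders sum to 4 (valence 4) → 0 H
  atom 16: O, bond orders sum to 2 (valence 2) → 0 H
  atom 17: O, bond orders sum to 1 (valence 2) → 1 H
  atom 18: C, bond orders sum to 4 (valence 4) → 0 H
  atom 19: C, bond orders sum to 3 (valence 4) → 1 H
  atom 20: C, bond orders sum to 3 (valence 4) → 1 H
  atom 21: C, bond orders sum to 4 (valence 4) → 0 H
  atom 22: C, bond orders sum to 1 (valence 4) → 3 H
  atom 23: O, bond orders sum to 2 (valence 2) → 0 H
Totals → C:16, H:11, Br:1, O:6.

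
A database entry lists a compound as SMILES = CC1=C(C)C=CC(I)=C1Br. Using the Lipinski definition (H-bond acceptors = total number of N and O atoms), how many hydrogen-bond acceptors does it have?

0

N atoms: 0; O atoms: 0.
Lipinski HBA = 0 + 0 = 0.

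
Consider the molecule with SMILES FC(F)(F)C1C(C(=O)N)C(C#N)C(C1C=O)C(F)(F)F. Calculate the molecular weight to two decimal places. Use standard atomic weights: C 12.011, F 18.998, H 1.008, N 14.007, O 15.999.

302.17 g/mol

First, the molecular formula is C10H8F6N2O2 (counting implicit H from valence).
  C: 10 × 12.011 = 120.110
  F: 6 × 18.998 = 113.988
  H: 8 × 1.008 = 8.064
  N: 2 × 14.007 = 28.014
  O: 2 × 15.999 = 31.998
Sum: 10×12.011 + 6×18.998 + 8×1.008 + 2×14.007 + 2×15.999 = 302.174 → 302.17 g/mol.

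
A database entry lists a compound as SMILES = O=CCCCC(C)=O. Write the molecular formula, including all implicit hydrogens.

Walk through each heavy atom and fill implicit hydrogens from standard valence (C 4, N 3, O 2, S 2, halogen 1):
  atom 1: O, bond orders sum to 2 (valence 2) → 0 H
  atom 2: C, bond orders sum to 3 (valence 4) → 1 H
  atom 3: C, bond orders sum to 2 (valence 4) → 2 H
  atom 4: C, bond orders sum to 2 (valence 4) → 2 H
  atom 5: C, bond orders sum to 2 (valence 4) → 2 H
  atom 6: C, bond orders sum to 4 (valence 4) → 0 H
  atom 7: C, bond orders sum to 1 (valence 4) → 3 H
  atom 8: O, bond orders sum to 2 (valence 2) → 0 H
Totals → C:6, H:10, O:2.
In Hill order: C6H10O2.

C6H10O2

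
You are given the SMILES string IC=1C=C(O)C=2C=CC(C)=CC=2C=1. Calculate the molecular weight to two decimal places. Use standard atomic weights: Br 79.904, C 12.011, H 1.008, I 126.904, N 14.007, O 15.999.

First, the molecular formula is C11H9IO (counting implicit H from valence).
  C: 11 × 12.011 = 132.121
  H: 9 × 1.008 = 9.072
  I: 1 × 126.904 = 126.904
  O: 1 × 15.999 = 15.999
Sum: 11×12.011 + 9×1.008 + 1×126.904 + 1×15.999 = 284.096 → 284.10 g/mol.

284.10 g/mol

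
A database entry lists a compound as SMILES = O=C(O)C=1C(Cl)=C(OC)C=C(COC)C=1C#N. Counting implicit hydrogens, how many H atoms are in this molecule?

Walk through each heavy atom and fill implicit hydrogens from standard valence (C 4, N 3, O 2, S 2, halogen 1):
  atom 1: O, bond orders sum to 2 (valence 2) → 0 H
  atom 2: C, bond orders sum to 4 (valence 4) → 0 H
  atom 3: O, bond orders sum to 1 (valence 2) → 1 H
  atom 4: C, bond orders sum to 4 (valence 4) → 0 H
  atom 5: C, bond orders sum to 4 (valence 4) → 0 H
  atom 6: Cl (halogen, monovalent) → 0 H
  atom 7: C, bond orders sum to 4 (valence 4) → 0 H
  atom 8: O, bond orders sum to 2 (valence 2) → 0 H
  atom 9: C, bond orders sum to 1 (valence 4) → 3 H
  atom 10: C, bond orders sum to 3 (valence 4) → 1 H
  atom 11: C, bond orders sum to 4 (valence 4) → 0 H
  atom 12: C, bond orders sum to 2 (valence 4) → 2 H
  atom 13: O, bond orders sum to 2 (valence 2) → 0 H
  atom 14: C, bond orders sum to 1 (valence 4) → 3 H
  atom 15: C, bond orders sum to 4 (valence 4) → 0 H
  atom 16: C, bond orders sum to 4 (valence 4) → 0 H
  atom 17: N, bond orders sum to 3 (valence 3) → 0 H
Total hydrogens: 10.

10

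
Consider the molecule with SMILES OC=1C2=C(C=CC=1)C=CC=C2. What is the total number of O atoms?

Scan the SMILES for O atoms (remember two-letter symbols like Cl and Br are single atoms).
Oxygen count: 1.

1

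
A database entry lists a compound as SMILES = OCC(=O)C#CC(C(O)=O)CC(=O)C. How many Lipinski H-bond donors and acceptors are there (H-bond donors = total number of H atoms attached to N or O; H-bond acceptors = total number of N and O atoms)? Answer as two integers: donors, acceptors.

2, 5

Donors: find every N or O and count the H atoms it carries.
  atom 1 (O): bond orders sum to 1 → 1 H
  atom 4 (O): bond orders sum to 2 → 0 H
  atom 9 (O): bond orders sum to 1 → 1 H
  atom 10 (O): bond orders sum to 2 → 0 H
  atom 13 (O): bond orders sum to 2 → 0 H
Lipinski HBD = 2.
Acceptors: N atoms = 0, O atoms = 5 → HBA = 5.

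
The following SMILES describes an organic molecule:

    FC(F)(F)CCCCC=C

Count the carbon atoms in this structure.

Count every carbon token in the SMILES (each C, including those in ring-closure positions and inside branches).
Carbon count: 7.

7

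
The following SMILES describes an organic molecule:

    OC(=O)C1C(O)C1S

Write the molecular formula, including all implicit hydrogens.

C4H6O3S

Walk through each heavy atom and fill implicit hydrogens from standard valence (C 4, N 3, O 2, S 2, halogen 1):
  atom 1: O, bond orders sum to 1 (valence 2) → 1 H
  atom 2: C, bond orders sum to 4 (valence 4) → 0 H
  atom 3: O, bond orders sum to 2 (valence 2) → 0 H
  atom 4: C, bond orders sum to 3 (valence 4) → 1 H
  atom 5: C, bond orders sum to 3 (valence 4) → 1 H
  atom 6: O, bond orders sum to 1 (valence 2) → 1 H
  atom 7: C, bond orders sum to 3 (valence 4) → 1 H
  atom 8: S, bond orders sum to 1 (valence 2) → 1 H
Totals → C:4, H:6, O:3, S:1.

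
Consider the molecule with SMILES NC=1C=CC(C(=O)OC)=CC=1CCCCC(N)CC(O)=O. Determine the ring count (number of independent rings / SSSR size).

1

In SMILES, each pair of matching ring-closure digits denotes one ring-closing bond; the number of such bonds equals the number of independent rings.
Ring-closure bonds here: 1.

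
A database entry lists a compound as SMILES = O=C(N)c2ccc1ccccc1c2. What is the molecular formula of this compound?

C11H9NO

Walk through each heavy atom and fill implicit hydrogens from standard valence (C 4, N 3, O 2, S 2, halogen 1); for lowercase aromatic atoms, an aromatic c carries 1 H when it has two neighbours and 0 H with three, and aromatic n carries 0 H:
  atom 1: O, bond orders sum to 2 (valence 2) → 0 H
  atom 2: C, bond orders sum to 4 (valence 4) → 0 H
  atom 3: N, bond orders sum to 1 (valence 3) → 2 H
  atom 4: aromatic c, 3 neighbours → 0 H
  atom 5: aromatic c, 2 neighbours → 1 H
  atom 6: aromatic c, 2 neighbours → 1 H
  atom 7: aromatic c, 3 neighbours → 0 H
  atom 8: aromatic c, 2 neighbours → 1 H
  atom 9: aromatic c, 2 neighbours → 1 H
  atom 10: aromatic c, 2 neighbours → 1 H
  atom 11: aromatic c, 2 neighbours → 1 H
  atom 12: aromatic c, 3 neighbours → 0 H
  atom 13: aromatic c, 2 neighbours → 1 H
Totals → C:11, H:9, N:1, O:1.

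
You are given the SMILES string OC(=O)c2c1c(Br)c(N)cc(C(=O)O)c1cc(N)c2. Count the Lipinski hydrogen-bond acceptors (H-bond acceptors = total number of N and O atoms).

6

N atoms: 2; O atoms: 4.
Lipinski HBA = 2 + 4 = 6.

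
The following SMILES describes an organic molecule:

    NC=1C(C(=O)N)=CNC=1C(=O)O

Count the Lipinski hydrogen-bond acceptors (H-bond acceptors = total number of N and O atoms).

6

N atoms: 3; O atoms: 3.
Lipinski HBA = 3 + 3 = 6.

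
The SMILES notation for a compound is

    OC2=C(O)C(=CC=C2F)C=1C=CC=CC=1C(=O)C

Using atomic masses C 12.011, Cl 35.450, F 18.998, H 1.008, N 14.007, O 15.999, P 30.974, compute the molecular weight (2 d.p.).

First, the molecular formula is C14H11FO3 (counting implicit H from valence).
  C: 14 × 12.011 = 168.154
  F: 1 × 18.998 = 18.998
  H: 11 × 1.008 = 11.088
  O: 3 × 15.999 = 47.997
Sum: 14×12.011 + 1×18.998 + 11×1.008 + 3×15.999 = 246.237 → 246.24 g/mol.

246.24 g/mol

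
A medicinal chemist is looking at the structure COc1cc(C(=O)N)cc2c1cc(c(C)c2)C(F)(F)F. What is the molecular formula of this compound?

Walk through each heavy atom and fill implicit hydrogens from standard valence (C 4, N 3, O 2, S 2, halogen 1); for lowercase aromatic atoms, an aromatic c carries 1 H when it has two neighbours and 0 H with three, and aromatic n carries 0 H:
  atom 1: C, bond orders sum to 1 (valence 4) → 3 H
  atom 2: O, bond orders sum to 2 (valence 2) → 0 H
  atom 3: aromatic c, 3 neighbours → 0 H
  atom 4: aromatic c, 2 neighbours → 1 H
  atom 5: aromatic c, 3 neighbours → 0 H
  atom 6: C, bond orders sum to 4 (valence 4) → 0 H
  atom 7: O, bond orders sum to 2 (valence 2) → 0 H
  atom 8: N, bond orders sum to 1 (valence 3) → 2 H
  atom 9: aromatic c, 2 neighbours → 1 H
  atom 10: aromatic c, 3 neighbours → 0 H
  atom 11: aromatic c, 3 neighbours → 0 H
  atom 12: aromatic c, 2 neighbours → 1 H
  atom 13: aromatic c, 3 neighbours → 0 H
  atom 14: aromatic c, 3 neighbours → 0 H
  atom 15: C, bond orders sum to 1 (valence 4) → 3 H
  atom 16: aromatic c, 2 neighbours → 1 H
  atom 17: C, bond orders sum to 4 (valence 4) → 0 H
  atom 18: F (halogen, monovalent) → 0 H
  atom 19: F (halogen, monovalent) → 0 H
  atom 20: F (halogen, monovalent) → 0 H
Totals → C:14, H:12, F:3, N:1, O:2.

C14H12F3NO2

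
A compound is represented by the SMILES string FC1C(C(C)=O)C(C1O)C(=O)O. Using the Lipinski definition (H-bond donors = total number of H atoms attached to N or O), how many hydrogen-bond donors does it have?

Donors: find every N or O and count the H atoms it carries.
  atom 6 (O): bond orders sum to 2 → 0 H
  atom 9 (O): bond orders sum to 1 → 1 H
  atom 11 (O): bond orders sum to 2 → 0 H
  atom 12 (O): bond orders sum to 1 → 1 H
Lipinski HBD = 2.

2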